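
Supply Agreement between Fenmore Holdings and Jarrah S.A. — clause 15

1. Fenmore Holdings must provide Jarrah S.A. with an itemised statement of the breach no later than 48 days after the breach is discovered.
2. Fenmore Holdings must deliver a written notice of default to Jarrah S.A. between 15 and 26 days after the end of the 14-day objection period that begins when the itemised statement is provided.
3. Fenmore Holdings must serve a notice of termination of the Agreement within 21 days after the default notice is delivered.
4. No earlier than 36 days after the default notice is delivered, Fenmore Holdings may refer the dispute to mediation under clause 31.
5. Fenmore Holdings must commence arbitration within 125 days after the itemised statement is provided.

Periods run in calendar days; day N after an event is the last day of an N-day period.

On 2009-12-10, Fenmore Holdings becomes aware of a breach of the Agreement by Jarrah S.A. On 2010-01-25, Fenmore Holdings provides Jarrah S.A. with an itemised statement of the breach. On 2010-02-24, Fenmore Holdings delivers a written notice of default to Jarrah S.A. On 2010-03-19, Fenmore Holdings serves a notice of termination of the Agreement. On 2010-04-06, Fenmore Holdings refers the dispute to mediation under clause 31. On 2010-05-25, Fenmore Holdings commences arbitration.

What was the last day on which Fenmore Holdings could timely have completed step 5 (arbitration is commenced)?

Step 5 runs from 2010-01-25, when the itemised statement is provided. 125 days after 2010-01-25 is 2010-05-30.

2010-05-30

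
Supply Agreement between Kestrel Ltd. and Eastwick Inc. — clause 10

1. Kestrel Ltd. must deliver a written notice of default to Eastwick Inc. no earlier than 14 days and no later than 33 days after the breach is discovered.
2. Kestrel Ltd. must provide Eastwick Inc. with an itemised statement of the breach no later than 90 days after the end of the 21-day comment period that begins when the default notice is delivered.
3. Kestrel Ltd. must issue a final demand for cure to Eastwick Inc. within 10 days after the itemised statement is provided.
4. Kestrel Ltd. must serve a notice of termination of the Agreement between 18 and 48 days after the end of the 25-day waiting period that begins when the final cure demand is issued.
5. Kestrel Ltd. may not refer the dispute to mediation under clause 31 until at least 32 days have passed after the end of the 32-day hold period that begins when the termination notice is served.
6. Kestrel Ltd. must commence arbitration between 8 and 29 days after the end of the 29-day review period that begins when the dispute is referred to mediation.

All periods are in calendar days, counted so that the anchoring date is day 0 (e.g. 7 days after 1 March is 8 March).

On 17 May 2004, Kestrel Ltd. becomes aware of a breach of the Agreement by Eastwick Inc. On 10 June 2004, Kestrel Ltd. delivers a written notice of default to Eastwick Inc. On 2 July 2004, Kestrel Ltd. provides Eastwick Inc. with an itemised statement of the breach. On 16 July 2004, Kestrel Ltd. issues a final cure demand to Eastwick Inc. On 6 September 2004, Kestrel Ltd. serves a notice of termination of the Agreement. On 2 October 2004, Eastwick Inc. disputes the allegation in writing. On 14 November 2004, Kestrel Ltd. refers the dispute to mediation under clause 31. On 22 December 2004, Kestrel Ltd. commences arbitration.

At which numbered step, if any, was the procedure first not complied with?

Step 3

Step 1: the window is 14–33 days after 17 May 2004 (when the breach is discovered), so 31 May 2004 through 19 June 2004; 10 June 2004 falls inside that range.
Step 2: 90 days after 1 July 2004 (end of the 21-day comment period, which began when the default notice is delivered on 10 June 2004) is 29 September 2004; 2 July 2004 is within that limit.
Step 3: 10 days after 2 July 2004 (when the itemised statement is provided) is 12 July 2004; 16 July 2004 misses that deadline by 4 days.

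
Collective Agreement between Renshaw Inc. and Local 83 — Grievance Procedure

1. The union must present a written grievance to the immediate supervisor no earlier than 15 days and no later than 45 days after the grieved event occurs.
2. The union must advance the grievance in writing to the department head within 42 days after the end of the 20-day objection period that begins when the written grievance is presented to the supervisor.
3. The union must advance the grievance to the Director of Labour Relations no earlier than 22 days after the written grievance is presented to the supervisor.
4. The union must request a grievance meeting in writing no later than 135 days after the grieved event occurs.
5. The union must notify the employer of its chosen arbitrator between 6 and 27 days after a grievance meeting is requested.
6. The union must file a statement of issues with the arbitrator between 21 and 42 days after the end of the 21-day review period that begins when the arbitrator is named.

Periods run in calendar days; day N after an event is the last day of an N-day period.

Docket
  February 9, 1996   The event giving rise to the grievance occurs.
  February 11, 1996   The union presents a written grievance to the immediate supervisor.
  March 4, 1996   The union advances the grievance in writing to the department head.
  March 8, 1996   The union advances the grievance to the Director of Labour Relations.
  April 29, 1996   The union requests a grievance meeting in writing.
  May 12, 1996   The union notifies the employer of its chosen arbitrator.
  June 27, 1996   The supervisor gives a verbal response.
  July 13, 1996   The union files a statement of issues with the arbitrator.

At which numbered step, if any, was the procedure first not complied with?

(1) the permitted window runs from February 9, 1996 + 15 = February 24, 1996 to February 9, 1996 + 45 = March 25, 1996; done February 11, 1996 — 13 days before the window opened.
No need to go further; step 1 was not satisfied.

Step 1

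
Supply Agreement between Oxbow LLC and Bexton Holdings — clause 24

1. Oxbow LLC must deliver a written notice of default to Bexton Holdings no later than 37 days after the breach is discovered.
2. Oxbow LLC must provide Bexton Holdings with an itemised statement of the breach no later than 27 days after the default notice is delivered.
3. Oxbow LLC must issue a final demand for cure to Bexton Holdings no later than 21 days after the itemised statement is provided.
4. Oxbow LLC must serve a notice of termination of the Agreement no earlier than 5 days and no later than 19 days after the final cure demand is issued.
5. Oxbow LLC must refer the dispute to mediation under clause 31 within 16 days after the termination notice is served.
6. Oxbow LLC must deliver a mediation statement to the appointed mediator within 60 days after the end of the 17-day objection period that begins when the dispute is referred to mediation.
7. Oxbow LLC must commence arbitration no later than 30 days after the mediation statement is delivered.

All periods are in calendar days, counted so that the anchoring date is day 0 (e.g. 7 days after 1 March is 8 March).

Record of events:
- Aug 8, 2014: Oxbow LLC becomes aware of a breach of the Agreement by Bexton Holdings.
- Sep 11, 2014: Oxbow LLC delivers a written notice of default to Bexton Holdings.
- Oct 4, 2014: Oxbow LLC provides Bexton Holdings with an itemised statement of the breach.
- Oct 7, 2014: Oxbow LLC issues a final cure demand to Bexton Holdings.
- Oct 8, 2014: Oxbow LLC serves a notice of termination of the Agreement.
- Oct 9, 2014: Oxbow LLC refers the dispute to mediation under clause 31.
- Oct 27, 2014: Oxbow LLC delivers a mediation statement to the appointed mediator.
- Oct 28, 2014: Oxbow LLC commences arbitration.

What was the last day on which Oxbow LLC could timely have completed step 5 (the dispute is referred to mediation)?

Step 5 runs from Oct 8, 2014, when the termination notice is served. 16 days after Oct 8, 2014 is Oct 24, 2014.

Oct 24, 2014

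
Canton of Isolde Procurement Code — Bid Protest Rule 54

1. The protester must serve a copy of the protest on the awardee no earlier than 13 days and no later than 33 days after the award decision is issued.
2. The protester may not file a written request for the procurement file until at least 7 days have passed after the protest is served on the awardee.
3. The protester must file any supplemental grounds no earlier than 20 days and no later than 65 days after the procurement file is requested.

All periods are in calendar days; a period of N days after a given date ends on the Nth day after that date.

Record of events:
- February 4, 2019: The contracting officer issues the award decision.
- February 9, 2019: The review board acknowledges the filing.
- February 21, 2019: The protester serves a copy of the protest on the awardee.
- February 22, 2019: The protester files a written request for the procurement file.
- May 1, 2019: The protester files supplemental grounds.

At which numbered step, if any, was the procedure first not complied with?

(1) the permitted window runs from February 4, 2019 + 13 = February 17, 2019 to February 4, 2019 + 33 = March 9, 2019; done February 21, 2019, which is between those dates.
(2) permitted from February 21, 2019 + 7 days = February 28, 2019 onward; acted on February 22, 2019, 6 days prematurely.

Step 2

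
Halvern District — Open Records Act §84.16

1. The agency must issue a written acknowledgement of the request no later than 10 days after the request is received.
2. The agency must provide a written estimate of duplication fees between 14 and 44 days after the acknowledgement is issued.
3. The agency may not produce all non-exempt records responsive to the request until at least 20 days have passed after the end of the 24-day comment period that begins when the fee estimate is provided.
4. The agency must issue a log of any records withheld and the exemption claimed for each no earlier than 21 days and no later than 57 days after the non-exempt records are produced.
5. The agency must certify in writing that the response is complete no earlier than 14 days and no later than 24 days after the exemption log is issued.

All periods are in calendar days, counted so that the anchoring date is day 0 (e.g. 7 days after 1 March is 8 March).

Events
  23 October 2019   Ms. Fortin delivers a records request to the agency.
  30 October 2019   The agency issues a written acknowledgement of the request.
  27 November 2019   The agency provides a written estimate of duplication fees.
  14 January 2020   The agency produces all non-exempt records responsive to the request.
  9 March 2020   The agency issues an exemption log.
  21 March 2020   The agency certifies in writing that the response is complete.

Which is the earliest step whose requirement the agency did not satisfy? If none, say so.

Step 5

Step 1: 10 days after 23 October 2019 (when the request is received) is 2 November 2019; 30 October 2019 is within that limit.
Step 2: the window is 14–44 days after 30 October 2019 (when the acknowledgement is issued), so 13 November 2019 through 13 December 2019; done 27 November 2019 — within the window.
Step 3: the earliest permitted date is 20 days after 21 December 2019 (end of the 24-day comment period, which began when the fee estimate is provided on 27 November 2019), i.e. 10 January 2020; done 14 January 2020, after the minimum wait.
Step 4: the window is 21–57 days after 14 January 2020 (when the non-exempt records are produced), so 4 February 2020 through 11 March 2020; 9 March 2020 falls inside that range.
Step 5: the window is 14–24 days after 9 March 2020 (when the exemption log is issued), so 23 March 2020 through 2 April 2020; 21 March 2020 is 2 days too early.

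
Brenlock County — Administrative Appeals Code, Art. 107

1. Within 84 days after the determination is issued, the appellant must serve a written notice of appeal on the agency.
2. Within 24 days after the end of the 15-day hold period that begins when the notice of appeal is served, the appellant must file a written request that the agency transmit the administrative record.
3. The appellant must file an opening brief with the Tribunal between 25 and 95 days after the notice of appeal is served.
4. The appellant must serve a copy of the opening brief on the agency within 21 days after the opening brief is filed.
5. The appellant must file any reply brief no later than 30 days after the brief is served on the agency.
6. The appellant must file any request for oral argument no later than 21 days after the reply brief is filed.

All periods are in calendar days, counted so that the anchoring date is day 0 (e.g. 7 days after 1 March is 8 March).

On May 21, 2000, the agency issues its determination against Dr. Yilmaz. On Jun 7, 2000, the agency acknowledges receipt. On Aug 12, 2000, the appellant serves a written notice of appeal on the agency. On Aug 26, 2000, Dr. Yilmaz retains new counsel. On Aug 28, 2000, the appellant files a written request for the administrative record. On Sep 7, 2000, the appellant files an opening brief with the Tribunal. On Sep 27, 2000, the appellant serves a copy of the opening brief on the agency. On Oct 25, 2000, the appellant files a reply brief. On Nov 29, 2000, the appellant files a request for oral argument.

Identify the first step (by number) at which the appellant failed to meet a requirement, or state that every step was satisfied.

Step 1 — counting 84 days from May 21, 2000 (when the determination is issued) gives a deadline of Aug 13, 2000; Aug 12, 2000 is within that limit.
Step 2 — counting 24 days from Aug 27, 2000 (end of the 15-day hold period, which began when the notice of appeal is served on Aug 12, 2000) gives a deadline of Sep 20, 2000; done Aug 28, 2000 — timely.
Step 3 — 25 and 95 days from Aug 12, 2000 (when the notice of appeal is served) are Sep 6, 2000 and Nov 15, 2000 respectively; done Sep 7, 2000, which is between those dates.
Step 4 — counting 21 days from Sep 7, 2000 (when the opening brief is filed) gives a deadline of Sep 28, 2000; Sep 27, 2000 is within that limit.
Step 5 — counting 30 days from Sep 27, 2000 (when the brief is served on the agency) gives a deadline of Oct 27, 2000; done Oct 25, 2000 — timely.
Step 6 — counting 21 days from Oct 25, 2000 (when the reply brief is filed) gives a deadline of Nov 15, 2000; done Nov 29, 2000 — 14 days late.

Step 6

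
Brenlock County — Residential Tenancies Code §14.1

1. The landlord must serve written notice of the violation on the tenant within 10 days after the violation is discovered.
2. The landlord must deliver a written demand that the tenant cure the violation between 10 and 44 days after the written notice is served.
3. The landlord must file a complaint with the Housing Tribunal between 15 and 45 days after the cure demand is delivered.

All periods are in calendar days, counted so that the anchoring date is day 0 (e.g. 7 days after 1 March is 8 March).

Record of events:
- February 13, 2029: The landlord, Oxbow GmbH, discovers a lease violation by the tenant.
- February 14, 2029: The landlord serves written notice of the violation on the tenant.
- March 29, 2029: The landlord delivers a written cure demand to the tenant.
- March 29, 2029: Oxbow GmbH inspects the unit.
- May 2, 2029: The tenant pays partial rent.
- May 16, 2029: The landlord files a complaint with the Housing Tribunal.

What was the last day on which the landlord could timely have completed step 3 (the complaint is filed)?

May 13, 2029

Step 3 runs from March 29, 2029, when the cure demand is delivered. The window is 15–45 days after March 29, 2029; it closes on May 13, 2029.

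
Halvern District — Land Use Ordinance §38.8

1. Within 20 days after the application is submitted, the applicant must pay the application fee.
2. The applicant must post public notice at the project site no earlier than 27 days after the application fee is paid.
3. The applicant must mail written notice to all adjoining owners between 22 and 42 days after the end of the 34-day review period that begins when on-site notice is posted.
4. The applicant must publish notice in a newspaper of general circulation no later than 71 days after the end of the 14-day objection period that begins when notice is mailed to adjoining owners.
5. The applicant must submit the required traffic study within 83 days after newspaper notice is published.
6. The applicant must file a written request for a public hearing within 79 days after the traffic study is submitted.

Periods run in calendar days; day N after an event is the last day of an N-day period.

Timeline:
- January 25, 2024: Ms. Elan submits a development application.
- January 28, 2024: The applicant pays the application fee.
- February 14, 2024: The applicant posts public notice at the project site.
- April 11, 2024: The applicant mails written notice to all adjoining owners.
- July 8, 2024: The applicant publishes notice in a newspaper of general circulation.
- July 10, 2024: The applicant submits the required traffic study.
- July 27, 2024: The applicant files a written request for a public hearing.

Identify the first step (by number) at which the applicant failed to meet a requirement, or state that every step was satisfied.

Step 1 — counting 20 days from January 25, 2024 (when the application is submitted) gives a deadline of February 14, 2024; done January 28, 2024 — timely.
Step 2 — must wait 27 days from January 28, 2024 (when the application fee is paid), so not before February 24, 2024; February 14, 2024 is 10 days before the earliest permitted date.
That is the first point of non-compliance.

Step 2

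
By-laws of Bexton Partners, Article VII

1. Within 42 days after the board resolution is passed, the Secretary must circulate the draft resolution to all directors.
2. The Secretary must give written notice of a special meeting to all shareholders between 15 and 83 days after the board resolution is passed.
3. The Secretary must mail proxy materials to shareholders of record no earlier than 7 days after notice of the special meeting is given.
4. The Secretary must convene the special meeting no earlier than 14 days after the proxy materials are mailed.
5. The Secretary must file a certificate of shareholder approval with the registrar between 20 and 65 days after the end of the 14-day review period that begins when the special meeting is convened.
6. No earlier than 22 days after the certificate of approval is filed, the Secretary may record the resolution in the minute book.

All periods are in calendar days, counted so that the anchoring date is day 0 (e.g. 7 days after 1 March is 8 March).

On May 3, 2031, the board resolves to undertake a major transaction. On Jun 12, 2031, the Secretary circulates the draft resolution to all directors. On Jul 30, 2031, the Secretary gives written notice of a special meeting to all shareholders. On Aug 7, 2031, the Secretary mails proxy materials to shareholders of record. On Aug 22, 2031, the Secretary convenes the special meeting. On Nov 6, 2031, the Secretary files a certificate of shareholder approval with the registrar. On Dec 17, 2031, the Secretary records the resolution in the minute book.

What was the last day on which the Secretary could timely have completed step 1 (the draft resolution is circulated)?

Step 1 runs from May 3, 2031, when the board resolution is passed. 42 days after May 3, 2031 is Jun 14, 2031.

Jun 14, 2031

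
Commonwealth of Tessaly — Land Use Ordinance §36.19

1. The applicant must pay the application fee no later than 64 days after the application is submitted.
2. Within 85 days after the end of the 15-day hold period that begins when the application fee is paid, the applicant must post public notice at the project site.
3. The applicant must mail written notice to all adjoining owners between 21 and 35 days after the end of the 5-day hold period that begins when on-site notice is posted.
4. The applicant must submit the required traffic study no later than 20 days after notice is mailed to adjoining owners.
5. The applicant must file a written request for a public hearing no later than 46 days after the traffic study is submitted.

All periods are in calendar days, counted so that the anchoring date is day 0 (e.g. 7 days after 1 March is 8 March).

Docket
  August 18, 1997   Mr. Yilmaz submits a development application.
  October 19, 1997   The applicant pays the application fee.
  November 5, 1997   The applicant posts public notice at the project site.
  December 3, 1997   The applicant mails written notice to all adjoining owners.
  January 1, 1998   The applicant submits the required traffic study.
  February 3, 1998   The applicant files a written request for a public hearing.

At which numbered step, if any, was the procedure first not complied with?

Step 1 — counting 64 days from August 18, 1997 (when the application is submitted) gives a deadline of October 21, 1997; October 19, 1997 is within that limit.
Step 2 — counting 85 days from November 3, 1997 (end of the 15-day hold period, which began when the application fee is paid on October 19, 1997) gives a deadline of January 27, 1998; November 5, 1997 is within that limit.
Step 3 — 21 and 35 days from November 10, 1997 (end of the 5-day hold period, which began when on-site notice is posted on November 5, 1997) are December 1, 1997 and December 15, 1997 respectively; done December 3, 1997 — within the window.
Step 4 — counting 20 days from December 3, 1997 (when notice is mailed to adjoining owners) gives a deadline of December 23, 1997; done January 1, 1998 — 9 days late.

Step 4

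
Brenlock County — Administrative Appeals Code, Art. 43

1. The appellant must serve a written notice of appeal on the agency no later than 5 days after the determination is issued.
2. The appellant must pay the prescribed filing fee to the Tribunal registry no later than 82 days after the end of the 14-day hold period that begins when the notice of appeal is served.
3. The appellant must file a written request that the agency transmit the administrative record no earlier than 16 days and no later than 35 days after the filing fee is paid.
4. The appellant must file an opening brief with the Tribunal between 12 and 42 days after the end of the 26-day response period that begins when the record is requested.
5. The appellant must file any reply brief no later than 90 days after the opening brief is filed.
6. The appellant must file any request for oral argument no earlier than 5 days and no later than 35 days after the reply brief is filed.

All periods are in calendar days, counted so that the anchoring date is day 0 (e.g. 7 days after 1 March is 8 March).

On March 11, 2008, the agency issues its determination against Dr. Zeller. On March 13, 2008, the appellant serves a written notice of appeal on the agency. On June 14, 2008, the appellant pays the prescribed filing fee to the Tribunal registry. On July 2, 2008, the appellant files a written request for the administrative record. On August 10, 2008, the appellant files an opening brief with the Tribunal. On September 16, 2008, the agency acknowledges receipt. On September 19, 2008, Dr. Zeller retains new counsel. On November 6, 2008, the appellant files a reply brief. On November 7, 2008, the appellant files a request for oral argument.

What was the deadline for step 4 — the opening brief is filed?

The record is requested on July 2, 2008; the 26-day response period therefore ends July 28, 2008, and step 4 runs from that date. The window is 12–42 days after July 28, 2008; it closes on September 8, 2008.

September 8, 2008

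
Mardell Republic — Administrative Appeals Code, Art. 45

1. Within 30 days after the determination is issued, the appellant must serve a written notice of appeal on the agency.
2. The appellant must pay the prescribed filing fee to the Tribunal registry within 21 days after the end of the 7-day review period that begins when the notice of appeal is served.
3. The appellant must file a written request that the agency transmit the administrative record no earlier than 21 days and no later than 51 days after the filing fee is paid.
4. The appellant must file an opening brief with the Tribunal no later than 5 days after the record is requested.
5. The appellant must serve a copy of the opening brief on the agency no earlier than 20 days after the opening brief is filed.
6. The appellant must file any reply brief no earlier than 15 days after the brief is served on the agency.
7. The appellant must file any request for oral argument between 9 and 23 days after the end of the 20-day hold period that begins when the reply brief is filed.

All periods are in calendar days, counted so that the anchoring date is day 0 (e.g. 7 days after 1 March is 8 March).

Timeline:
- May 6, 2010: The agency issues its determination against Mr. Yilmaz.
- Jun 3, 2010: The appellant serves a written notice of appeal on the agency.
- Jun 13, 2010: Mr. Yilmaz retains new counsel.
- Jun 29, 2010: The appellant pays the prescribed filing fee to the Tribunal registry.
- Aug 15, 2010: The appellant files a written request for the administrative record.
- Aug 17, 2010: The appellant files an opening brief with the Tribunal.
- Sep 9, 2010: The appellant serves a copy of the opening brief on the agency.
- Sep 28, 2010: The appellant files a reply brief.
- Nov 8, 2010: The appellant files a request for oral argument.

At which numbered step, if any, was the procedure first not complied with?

None — every step was satisfied

(1) due by May 6, 2010 + 30 days = Jun 5, 2010; completed Jun 3, 2010, before the deadline.
(2) due by Jun 10, 2010 + 21 days = Jul 1, 2010; completed Jun 29, 2010, before the deadline.
(3) the permitted window runs from Jun 29, 2010 + 21 = Jul 20, 2010 to Jun 29, 2010 + 51 = Aug 19, 2010; done Aug 15, 2010, which is between those dates.
(4) due by Aug 15, 2010 + 5 days = Aug 20, 2010; Aug 17, 2010 is within that limit.
(5) permitted from Aug 17, 2010 + 20 days = Sep 6, 2010 onward; Sep 9, 2010 is on or after that date.
(6) permitted from Sep 9, 2010 + 15 days = Sep 24, 2010 onward; done Sep 28, 2010, after the minimum wait.
(7) the permitted window runs from Oct 18, 2010 + 9 = Oct 27, 2010 to Oct 18, 2010 + 23 = Nov 10, 2010; done Nov 8, 2010 — within the window.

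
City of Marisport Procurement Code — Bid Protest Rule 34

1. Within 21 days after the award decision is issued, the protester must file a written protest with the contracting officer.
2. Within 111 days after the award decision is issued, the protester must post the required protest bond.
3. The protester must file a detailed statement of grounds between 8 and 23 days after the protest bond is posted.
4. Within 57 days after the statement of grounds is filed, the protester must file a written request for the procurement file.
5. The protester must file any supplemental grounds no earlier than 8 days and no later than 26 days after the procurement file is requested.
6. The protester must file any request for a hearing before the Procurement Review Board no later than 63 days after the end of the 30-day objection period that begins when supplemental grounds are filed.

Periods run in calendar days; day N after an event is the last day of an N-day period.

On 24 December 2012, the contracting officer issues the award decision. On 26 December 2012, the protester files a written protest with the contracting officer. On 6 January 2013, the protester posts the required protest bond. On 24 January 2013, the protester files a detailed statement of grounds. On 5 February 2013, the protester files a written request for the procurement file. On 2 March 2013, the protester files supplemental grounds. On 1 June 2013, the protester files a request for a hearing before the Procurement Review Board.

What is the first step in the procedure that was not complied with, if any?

None — every step was satisfied

(1) due by 24 December 2012 + 21 days = 14 January 2013; done 26 December 2012 — timely.
(2) due by 24 December 2012 + 111 days = 14 April 2013; completed 6 January 2013, before the deadline.
(3) the permitted window runs from 6 January 2013 + 8 = 14 January 2013 to 6 January 2013 + 23 = 29 January 2013; 24 January 2013 falls inside that range.
(4) due by 24 January 2013 + 57 days = 22 March 2013; 5 February 2013 is within that limit.
(5) the permitted window runs from 5 February 2013 + 8 = 13 February 2013 to 5 February 2013 + 26 = 3 March 2013; 2 March 2013 falls inside that range.
(6) due by 1 April 2013 + 63 days = 3 June 2013; 1 June 2013 is within that limit.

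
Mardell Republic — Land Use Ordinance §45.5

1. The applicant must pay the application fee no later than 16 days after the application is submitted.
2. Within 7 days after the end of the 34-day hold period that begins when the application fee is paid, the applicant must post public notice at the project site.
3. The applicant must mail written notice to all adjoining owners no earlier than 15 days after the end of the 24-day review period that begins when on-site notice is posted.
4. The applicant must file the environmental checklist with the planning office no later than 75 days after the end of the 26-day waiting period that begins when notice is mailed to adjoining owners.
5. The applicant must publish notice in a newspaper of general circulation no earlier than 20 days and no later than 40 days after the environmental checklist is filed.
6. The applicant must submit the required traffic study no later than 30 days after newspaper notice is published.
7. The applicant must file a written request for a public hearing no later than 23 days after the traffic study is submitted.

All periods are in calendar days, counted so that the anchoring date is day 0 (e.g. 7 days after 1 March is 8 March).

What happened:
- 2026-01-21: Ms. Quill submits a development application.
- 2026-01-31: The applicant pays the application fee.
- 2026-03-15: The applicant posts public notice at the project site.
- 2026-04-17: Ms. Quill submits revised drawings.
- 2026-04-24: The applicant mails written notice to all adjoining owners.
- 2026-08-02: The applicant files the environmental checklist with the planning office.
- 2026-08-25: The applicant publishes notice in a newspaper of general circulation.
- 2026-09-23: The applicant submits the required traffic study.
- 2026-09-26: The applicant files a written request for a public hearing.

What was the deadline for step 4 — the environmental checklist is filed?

2026-08-03

Notice is mailed to adjoining owners on 2026-04-24; the 26-day waiting period therefore ends 2026-05-20, and step 4 runs from that date. 75 days after 2026-05-20 is 2026-08-03.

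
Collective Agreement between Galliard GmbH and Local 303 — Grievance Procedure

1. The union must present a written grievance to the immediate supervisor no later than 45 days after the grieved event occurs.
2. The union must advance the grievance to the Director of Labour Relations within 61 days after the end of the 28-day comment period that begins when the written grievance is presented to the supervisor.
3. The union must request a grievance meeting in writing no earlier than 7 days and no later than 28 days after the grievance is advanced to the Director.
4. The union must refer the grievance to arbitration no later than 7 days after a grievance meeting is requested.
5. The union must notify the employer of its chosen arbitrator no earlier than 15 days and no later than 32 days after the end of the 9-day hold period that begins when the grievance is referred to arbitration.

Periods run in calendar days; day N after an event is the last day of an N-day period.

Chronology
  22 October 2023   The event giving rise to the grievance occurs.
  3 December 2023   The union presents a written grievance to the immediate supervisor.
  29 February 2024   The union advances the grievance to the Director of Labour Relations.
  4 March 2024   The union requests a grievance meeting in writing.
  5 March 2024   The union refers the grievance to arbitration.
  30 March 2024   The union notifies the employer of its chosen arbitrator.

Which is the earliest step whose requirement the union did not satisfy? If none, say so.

Step 1 — counting 45 days from 22 October 2023 (when the grieved event occurs) gives a deadline of 6 December 2023; completed 3 December 2023, before the deadline.
Step 2 — counting 61 days from 31 December 2023 (end of the 28-day comment period, which began when the written grievance is presented to the supervisor on 3 December 2023) gives a deadline of 1 March 2024; completed 29 February 2024, before the deadline.
Step 3 — 7 and 28 days from 29 February 2024 (when the grievance is advanced to the Director) are 7 March 2024 and 28 March 2024 respectively; 4 March 2024 is 3 days too early.

Step 3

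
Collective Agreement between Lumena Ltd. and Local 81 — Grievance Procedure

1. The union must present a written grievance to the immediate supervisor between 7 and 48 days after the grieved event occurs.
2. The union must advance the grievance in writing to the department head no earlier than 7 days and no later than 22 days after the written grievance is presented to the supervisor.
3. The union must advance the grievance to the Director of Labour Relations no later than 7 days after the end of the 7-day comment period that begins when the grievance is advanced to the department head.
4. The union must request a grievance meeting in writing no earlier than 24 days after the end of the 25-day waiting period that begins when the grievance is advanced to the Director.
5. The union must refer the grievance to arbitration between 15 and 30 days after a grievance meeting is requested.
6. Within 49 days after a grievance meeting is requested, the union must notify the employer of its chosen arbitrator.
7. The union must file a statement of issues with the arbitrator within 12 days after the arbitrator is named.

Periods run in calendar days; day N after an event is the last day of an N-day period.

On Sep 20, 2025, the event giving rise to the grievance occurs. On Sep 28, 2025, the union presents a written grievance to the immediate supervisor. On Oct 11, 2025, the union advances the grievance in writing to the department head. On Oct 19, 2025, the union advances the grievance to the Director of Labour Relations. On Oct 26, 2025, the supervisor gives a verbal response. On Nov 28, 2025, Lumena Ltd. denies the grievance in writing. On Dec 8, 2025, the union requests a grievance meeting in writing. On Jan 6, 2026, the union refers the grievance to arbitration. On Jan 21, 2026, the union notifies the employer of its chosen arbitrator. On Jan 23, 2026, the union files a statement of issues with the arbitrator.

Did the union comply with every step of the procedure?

Step 1: the window is 7–48 days after Sep 20, 2025 (when the grieved event occurs), so Sep 27, 2025 through Nov 7, 2025; done Sep 28, 2025, which is between those dates.
Step 2: the window is 7–22 days after Sep 28, 2025 (when the written grievance is presented to the supervisor), so Oct 5, 2025 through Oct 20, 2025; Oct 11, 2025 falls inside that range.
Step 3: 7 days after Oct 18, 2025 (end of the 7-day comment period, which began when the grievance is advanced to the department head on Oct 11, 2025) is Oct 25, 2025; completed Oct 19, 2025, before the deadline.
Step 4: the earliest permitted date is 24 days after Nov 13, 2025 (end of the 25-day waiting period, which began when the grievance is advanced to the Director on Oct 19, 2025), i.e. Dec 7, 2025; done Dec 8, 2025 — permitted.
Step 5: the window is 15–30 days after Dec 8, 2025 (when a grievance meeting is requested), so Dec 23, 2025 through Jan 7, 2026; done Jan 6, 2026 — within the window.
Step 6: 49 days after Dec 8, 2025 (when a grievance meeting is requested) is Jan 26, 2026; completed Jan 21, 2026, before the deadline.
Step 7: 12 days after Jan 21, 2026 (when the arbitrator is named) is Feb 2, 2026; completed Jan 23, 2026, before the deadline.

Yes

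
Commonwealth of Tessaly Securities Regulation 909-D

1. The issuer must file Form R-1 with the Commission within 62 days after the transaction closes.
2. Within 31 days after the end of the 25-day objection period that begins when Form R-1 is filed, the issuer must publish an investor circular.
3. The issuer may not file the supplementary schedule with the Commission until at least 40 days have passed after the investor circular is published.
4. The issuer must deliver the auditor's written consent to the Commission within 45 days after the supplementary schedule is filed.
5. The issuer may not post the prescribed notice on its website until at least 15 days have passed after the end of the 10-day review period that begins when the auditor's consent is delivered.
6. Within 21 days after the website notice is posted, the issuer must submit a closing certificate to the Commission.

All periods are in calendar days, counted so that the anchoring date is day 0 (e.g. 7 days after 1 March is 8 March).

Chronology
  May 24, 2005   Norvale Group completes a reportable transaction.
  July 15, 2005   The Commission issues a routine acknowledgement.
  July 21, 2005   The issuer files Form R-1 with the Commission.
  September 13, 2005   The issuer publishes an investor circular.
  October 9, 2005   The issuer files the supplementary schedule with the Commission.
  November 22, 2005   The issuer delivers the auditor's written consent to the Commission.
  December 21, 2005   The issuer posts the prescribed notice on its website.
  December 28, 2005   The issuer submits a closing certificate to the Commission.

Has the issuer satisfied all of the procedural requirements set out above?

No

(1) due by May 24, 2005 + 62 days = July 25, 2005; completed July 21, 2005, before the deadline.
(2) due by August 15, 2005 + 31 days = September 15, 2005; September 13, 2005 is within that limit.
(3) permitted from September 13, 2005 + 40 days = October 23, 2005 onward; done October 9, 2005 — 14 days too early.
That is the first point of non-compliance.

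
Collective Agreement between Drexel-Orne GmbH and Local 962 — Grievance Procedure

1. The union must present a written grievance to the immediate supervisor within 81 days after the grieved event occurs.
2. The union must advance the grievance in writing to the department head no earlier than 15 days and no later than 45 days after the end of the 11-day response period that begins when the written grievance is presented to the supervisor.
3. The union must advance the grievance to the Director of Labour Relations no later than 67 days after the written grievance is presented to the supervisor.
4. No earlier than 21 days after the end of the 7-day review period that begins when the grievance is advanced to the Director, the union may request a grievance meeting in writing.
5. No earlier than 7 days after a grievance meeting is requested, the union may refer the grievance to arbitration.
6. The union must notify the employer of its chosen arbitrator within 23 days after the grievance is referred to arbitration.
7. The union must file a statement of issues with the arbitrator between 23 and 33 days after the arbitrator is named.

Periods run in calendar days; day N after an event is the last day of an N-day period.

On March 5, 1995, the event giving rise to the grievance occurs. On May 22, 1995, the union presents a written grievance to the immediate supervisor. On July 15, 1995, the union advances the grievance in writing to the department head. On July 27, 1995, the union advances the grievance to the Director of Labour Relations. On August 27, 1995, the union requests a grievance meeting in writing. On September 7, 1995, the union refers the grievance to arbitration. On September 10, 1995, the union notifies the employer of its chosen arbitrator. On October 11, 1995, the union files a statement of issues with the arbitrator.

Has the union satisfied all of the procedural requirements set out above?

Step 1: 81 days after March 5, 1995 (when the grieved event occurs) is May 25, 1995; completed May 22, 1995, before the deadline.
Step 2: the window is 15–45 days after June 2, 1995 (end of the 11-day response period, which began when the written grievance is presented to the supervisor on May 22, 1995), so June 17, 1995 through July 17, 1995; done July 15, 1995 — within the window.
Step 3: 67 days after May 22, 1995 (when the written grievance is presented to the supervisor) is July 28, 1995; July 27, 1995 is within that limit.
Step 4: the earliest permitted date is 21 days after August 3, 1995 (end of the 7-day review period, which began when the grievance is advanced to the Director on July 27, 1995), i.e. August 24, 1995; done August 27, 1995, after the minimum wait.
Step 5: the earliest permitted date is 7 days after August 27, 1995 (when a grievance meeting is requested), i.e. September 3, 1995; done September 7, 1995 — permitted.
Step 6: 23 days after September 7, 1995 (when the grievance is referred to arbitration) is September 30, 1995; completed September 10, 1995, before the deadline.
Step 7: the window is 23–33 days after September 10, 1995 (when the arbitrator is named), so October 3, 1995 through October 13, 1995; done October 11, 1995, which is between those dates.

Yes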